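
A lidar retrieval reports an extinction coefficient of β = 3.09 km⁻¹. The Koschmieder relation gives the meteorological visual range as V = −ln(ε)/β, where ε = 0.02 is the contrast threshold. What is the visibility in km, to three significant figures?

V = −ln(0.02) / 3.09 = 3.912 / 3.09 = 1.2660 km.

1.27 km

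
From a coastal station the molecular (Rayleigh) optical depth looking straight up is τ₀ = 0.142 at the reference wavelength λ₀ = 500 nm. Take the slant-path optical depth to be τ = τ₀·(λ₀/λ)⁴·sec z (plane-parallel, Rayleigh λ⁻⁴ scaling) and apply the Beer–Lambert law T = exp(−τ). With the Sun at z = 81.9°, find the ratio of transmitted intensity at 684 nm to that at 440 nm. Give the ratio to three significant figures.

4.03

Airmass: sec 81.9° = 7.0972.
τ(684 nm) = 0.142 × (500/684)⁴ × 7.0972 = 0.142 × 0.2855 × 7.0972 = 0.2878.
τ(440 nm) = 0.142 × (500/440)⁴ × 7.0972 = 0.142 × 1.6675 × 7.0972 = 1.6805.
T(684)/T(440) = exp(τ_B − τ_A) = exp(1.3928) = 4.0259.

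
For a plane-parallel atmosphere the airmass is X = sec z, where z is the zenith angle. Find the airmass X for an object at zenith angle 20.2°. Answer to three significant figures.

1.07

X = sec z = 1/cos 20.2° = 1/0.9385 = 1.0655.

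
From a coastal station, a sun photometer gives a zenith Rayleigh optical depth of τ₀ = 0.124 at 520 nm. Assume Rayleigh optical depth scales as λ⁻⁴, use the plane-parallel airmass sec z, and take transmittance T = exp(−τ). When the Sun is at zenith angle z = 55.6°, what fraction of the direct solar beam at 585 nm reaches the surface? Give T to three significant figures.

0.872

sec 55.6° = 1.7700.
τ = 0.124 × (520/585)⁴ × 1.7700 = 0.124 × 0.6243 × 1.7700 = 0.1370.
T = exp(−0.1370) = 0.8720.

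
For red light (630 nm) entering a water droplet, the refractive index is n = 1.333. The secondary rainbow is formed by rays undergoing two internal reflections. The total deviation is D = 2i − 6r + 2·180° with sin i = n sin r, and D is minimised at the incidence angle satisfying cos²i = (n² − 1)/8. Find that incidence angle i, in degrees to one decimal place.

71.8°

cos²i = (1.333² − 1)/8 = (1.77689 − 1)/8 = 0.09711.
cos i = 0.31163, so i = 71.843°.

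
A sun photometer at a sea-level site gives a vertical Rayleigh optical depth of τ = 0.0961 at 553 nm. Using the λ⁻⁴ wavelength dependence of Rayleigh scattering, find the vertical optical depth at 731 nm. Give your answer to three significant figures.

τ(731 nm) = τ(553 nm) × (553/731)⁴ = 0.0961 × (0.7565)⁴ = 0.0961 × 0.3275 = 0.0315.

0.0315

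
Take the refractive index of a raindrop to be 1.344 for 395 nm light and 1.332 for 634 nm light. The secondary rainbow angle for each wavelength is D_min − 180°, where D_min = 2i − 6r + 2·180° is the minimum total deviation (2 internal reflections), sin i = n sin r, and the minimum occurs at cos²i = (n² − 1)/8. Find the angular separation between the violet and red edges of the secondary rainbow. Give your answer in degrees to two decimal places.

At 395 nm (n = 1.344): cos²i = 0.10079 → i = 71.490°, r = 44.874°, D_min = 233.733°, rainbow angle = 53.733°.
At 634 nm (n = 1.332): cos²i = 0.09678 → i = 71.875°, r = 45.520°, D_min = 230.628°, rainbow angle = 50.628°.
Angular width = |53.733° − 50.628°| = 3.104°.

3.10°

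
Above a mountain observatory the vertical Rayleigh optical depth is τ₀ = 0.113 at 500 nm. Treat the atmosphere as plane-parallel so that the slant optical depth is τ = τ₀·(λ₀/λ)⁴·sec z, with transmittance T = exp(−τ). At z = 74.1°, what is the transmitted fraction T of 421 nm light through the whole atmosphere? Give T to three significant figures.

sec 74.1° = 3.6502.
τ = 0.113 × (500/421)⁴ × 3.6502 = 0.113 × 1.9895 × 3.6502 = 0.8206.
T = exp(−0.8206) = 0.4402.

0.440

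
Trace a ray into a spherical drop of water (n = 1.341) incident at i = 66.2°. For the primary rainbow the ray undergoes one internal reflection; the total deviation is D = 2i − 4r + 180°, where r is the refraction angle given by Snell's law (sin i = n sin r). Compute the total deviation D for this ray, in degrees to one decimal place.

140.3°

sin r = sin 66.2° / 1.341 = 0.9150/1.341 = 0.6823; r = 43.02°.
D = 2·66.2° − 4·43.02° + 180° = 132.40° − 172.09° + 180° = 140.31°.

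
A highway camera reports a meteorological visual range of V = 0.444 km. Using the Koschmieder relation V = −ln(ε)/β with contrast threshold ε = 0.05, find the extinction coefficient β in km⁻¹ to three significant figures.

6.75 km⁻¹

β = −ln(0.05) / V = 2.996 / 0.444 = 6.7471 km⁻¹.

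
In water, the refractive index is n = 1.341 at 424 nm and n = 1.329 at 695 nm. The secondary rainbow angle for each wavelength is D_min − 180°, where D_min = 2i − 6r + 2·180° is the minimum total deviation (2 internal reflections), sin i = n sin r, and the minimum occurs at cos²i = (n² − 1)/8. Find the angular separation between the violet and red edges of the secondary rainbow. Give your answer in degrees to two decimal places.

At 424 nm (n = 1.341): cos²i = 0.09979 → i = 71.586°, r = 45.034°, D_min = 232.966°, rainbow angle = 52.966°.
At 695 nm (n = 1.329): cos²i = 0.09578 → i = 71.972°, r = 45.685°, D_min = 229.837°, rainbow angle = 49.837°.
Angular width = |52.966° − 49.837°| = 3.129°.

3.13°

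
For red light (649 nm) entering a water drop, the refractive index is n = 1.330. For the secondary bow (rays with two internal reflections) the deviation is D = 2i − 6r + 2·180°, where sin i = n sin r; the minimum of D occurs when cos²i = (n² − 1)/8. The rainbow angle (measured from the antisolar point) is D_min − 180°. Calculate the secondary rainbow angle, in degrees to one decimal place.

50.1°

cos²i = (1.76890 − 1)/8 = 0.09611; i = arccos(0.31002) = 71.940°.
sin r = sin 71.940°/1.330 = 0.71483; r = 45.630°.
D_min = 2·71.940° − 6·45.630° + 360° = 230.101°.
Rainbow angle = D_min − 180° = 50.101°.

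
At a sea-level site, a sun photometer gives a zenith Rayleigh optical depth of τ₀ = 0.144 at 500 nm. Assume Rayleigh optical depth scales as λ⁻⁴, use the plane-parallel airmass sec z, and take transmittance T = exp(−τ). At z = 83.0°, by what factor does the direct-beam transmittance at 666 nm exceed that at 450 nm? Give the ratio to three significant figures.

Airmass: sec 83.0° = 8.2055.
τ(666 nm) = 0.144 × (500/666)⁴ × 8.2055 = 0.144 × 0.3177 × 8.2055 = 0.3754.
τ(450 nm) = 0.144 × (500/450)⁴ × 8.2055 = 0.144 × 1.5242 × 8.2055 = 1.8009.
T(666)/T(450) = exp(τ_B − τ_A) = exp(1.4256) = 4.1602.

4.16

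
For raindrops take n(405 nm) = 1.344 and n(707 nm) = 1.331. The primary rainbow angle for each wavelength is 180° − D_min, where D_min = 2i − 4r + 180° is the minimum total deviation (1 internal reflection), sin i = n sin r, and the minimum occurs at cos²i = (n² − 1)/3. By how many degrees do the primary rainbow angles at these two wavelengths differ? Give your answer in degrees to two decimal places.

At 405 nm (n = 1.344): cos²i = 0.26878 → i = 58.772°, r = 39.512°, D_min = 139.495°, rainbow angle = 40.505°.
At 707 nm (n = 1.331): cos²i = 0.25719 → i = 59.527°, r = 40.356°, D_min = 137.630°, rainbow angle = 42.370°.
Angular width = |40.505° − 42.370°| = 1.865°.

1.86°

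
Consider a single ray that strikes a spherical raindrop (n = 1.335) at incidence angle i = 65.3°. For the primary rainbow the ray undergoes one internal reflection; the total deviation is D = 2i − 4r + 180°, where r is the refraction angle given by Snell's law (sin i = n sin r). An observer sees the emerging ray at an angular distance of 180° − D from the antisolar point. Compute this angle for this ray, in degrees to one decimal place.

sin r = sin 65.3° / 1.335 = 0.9085/1.335 = 0.6805; r = 42.89°.
D = 2·65.3° − 4·42.89° + 180° = 130.60° − 171.54° + 180° = 139.06°.
Angle from antisolar point = 180° − D = 40.94°.

40.9°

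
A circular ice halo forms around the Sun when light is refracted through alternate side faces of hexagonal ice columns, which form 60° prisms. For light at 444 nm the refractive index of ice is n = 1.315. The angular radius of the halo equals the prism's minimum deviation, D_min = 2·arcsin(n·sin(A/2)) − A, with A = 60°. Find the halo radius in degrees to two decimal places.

n·sin(A/2) = 1.315 × sin 30° = 1.315 × 0.5000 = 0.6575.
D_min = 2·arcsin(0.6575) − 60° = 2 × 41.109° − 60° = 22.219°.

22.22°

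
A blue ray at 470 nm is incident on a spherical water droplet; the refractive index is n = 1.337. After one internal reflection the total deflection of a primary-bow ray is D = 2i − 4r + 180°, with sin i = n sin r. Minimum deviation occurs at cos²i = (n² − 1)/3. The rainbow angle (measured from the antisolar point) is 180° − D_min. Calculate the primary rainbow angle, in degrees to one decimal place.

cos²i = (1.78757 − 1)/3 = 0.26252; i = arccos(0.51237) = 59.178°.
sin r = sin 59.178°/1.337 = 0.64231; r = 39.964°.
D_min = 2·59.178° − 4·39.964° + 180° = 138.500°.
Rainbow angle = 180° − D_min = 41.500°.

41.5°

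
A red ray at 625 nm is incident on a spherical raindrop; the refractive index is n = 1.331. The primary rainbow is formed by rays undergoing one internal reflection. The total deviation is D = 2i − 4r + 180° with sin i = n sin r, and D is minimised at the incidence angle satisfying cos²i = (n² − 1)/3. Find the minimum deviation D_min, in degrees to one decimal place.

137.6°

cos²i = (1.77156 − 1)/3 = 0.25719; i = arccos(0.50714) = 59.527°.
sin r = sin 59.527°/1.331 = 0.64753; r = 40.356°.
D_min = 2·59.527° − 4·40.356° + 180° = 137.630°.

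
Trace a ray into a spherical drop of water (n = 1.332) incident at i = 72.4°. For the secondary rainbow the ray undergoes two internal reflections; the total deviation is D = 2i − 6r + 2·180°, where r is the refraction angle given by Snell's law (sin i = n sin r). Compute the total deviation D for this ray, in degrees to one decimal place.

230.6°

sin r = sin 72.4° / 1.332 = 0.9532/1.332 = 0.7156; r = 45.69°.
D = 2·72.4° − 6·45.69° + 2·180° = 144.80° − 274.16° + 360° = 230.64°.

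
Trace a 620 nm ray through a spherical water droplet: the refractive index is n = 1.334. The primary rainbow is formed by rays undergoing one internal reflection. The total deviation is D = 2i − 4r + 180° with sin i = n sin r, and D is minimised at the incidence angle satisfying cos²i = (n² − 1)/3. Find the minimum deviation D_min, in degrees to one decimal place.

cos²i = (1.77956 − 1)/3 = 0.25985; i = arccos(0.50976) = 59.352°.
sin r = sin 59.352°/1.334 = 0.64492; r = 40.159°.
D_min = 2·59.352° − 4·40.159° + 180° = 138.067°.

138.1°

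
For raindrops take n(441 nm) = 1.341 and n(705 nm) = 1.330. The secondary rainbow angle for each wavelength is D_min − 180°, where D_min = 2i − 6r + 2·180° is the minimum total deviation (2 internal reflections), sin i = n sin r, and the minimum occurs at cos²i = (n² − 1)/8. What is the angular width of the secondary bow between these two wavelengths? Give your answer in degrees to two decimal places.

At 441 nm (n = 1.341): cos²i = 0.09979 → i = 71.586°, r = 45.034°, D_min = 232.966°, rainbow angle = 52.966°.
At 705 nm (n = 1.330): cos²i = 0.09611 → i = 71.940°, r = 45.630°, D_min = 230.101°, rainbow angle = 50.101°.
Angular width = |52.966° − 50.101°| = 2.865°.

2.86°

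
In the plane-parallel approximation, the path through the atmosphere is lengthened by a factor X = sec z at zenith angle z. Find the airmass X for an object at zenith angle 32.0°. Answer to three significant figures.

X = sec z = 1/cos 32.0° = 1/0.8480 = 1.1792.

1.18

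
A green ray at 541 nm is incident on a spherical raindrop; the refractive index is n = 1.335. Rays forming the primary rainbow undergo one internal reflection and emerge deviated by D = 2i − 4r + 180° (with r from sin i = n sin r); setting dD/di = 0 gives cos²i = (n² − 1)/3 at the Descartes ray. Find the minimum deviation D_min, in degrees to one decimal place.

cos²i = (1.78222 − 1)/3 = 0.26074; i = arccos(0.51063) = 59.294°.
sin r = sin 59.294°/1.335 = 0.64405; r = 40.094°.
D_min = 2·59.294° − 4·40.094° + 180° = 138.212°.

138.2°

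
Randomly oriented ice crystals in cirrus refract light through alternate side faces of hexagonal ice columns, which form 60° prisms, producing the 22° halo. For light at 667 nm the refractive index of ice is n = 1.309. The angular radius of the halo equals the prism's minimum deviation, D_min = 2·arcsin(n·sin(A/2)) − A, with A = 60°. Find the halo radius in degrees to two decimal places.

n·sin(A/2) = 1.309 × sin 30° = 1.309 × 0.5000 = 0.6545.
D_min = 2·arcsin(0.6545) − 60° = 2 × 40.882° − 60° = 21.763°.

21.76°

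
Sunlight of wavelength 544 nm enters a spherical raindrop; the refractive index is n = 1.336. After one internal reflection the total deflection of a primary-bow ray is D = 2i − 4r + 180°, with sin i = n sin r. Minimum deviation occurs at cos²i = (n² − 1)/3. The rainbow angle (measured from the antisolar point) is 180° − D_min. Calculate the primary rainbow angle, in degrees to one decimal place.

41.6°

cos²i = (1.78490 − 1)/3 = 0.26163; i = arccos(0.51150) = 59.236°.
sin r = sin 59.236°/1.336 = 0.64318; r = 40.029°.
D_min = 2·59.236° − 4·40.029° + 180° = 138.356°.
Rainbow angle = 180° − D_min = 41.644°.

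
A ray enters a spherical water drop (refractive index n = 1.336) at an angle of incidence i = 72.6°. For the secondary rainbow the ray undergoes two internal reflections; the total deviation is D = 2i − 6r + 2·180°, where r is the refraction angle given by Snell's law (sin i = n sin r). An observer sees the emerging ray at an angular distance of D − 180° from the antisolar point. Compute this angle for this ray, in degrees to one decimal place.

sin r = sin 72.6° / 1.336 = 0.9542/1.336 = 0.7143; r = 45.58°.
D = 2·72.6° − 6·45.58° + 2·180° = 145.20° − 273.49° + 360° = 231.71°.
Angle from antisolar point = D − 180° = 51.71°.

51.7°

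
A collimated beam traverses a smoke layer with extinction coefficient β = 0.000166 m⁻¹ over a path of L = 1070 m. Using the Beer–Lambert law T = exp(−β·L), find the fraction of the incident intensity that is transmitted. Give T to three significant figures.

0.837

τ = β·L = 0.000166 × 1070 = 0.1776.
T = exp(−0.1776) = 0.8373.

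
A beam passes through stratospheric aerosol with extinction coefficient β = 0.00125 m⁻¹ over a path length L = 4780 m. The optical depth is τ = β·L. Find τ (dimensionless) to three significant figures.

τ = β·L = 0.00125 × 4780 = 5.9750.

5.98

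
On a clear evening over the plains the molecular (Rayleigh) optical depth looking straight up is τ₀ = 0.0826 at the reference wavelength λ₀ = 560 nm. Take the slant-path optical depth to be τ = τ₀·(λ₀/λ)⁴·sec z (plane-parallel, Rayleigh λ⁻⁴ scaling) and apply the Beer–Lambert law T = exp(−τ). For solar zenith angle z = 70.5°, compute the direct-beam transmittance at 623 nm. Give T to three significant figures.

sec 70.5° = 2.9957.
τ = 0.0826 × (560/623)⁴ × 2.9957 = 0.0826 × 0.6528 × 2.9957 = 0.1615.
T = exp(−0.1615) = 0.8508.

0.851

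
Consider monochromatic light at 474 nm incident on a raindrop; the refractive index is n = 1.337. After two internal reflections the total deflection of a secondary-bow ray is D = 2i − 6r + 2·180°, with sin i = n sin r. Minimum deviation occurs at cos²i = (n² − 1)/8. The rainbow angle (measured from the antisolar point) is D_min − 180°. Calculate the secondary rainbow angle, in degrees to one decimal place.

51.9°

cos²i = (1.78757 − 1)/8 = 0.09845; i = arccos(0.31376) = 71.714°.
sin r = sin 71.714°/1.337 = 0.71017; r = 45.249°.
D_min = 2·71.714° − 6·45.249° + 360° = 231.934°.
Rainbow angle = D_min − 180° = 51.934°.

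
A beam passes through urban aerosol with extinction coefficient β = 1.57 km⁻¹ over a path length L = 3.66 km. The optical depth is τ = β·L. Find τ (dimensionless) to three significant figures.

5.75

τ = β·L = 1.57 × 3.66 = 5.7462.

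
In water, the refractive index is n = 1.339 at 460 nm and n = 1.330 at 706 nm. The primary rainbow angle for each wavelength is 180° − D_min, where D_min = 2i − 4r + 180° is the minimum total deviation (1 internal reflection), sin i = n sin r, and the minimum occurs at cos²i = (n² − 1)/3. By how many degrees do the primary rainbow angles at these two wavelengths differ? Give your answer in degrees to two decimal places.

At 460 nm (n = 1.339): cos²i = 0.26431 → i = 59.062°, r = 39.834°, D_min = 138.786°, rainbow angle = 41.214°.
At 706 nm (n = 1.330): cos²i = 0.25630 → i = 59.585°, r = 40.422°, D_min = 137.484°, rainbow angle = 42.516°.
Angular width = |41.214° − 42.516°| = 1.303°.

1.30°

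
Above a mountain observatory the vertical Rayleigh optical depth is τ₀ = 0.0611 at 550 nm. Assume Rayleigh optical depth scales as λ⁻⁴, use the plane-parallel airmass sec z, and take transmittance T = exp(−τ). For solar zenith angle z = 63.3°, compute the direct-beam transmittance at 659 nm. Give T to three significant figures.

0.936

sec 63.3° = 2.2256.
τ = 0.0611 × (550/659)⁴ × 2.2256 = 0.0611 × 0.4852 × 2.2256 = 0.0660.
T = exp(−0.0660) = 0.9362.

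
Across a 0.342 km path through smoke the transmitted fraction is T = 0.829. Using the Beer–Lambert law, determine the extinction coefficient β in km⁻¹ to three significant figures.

Beer–Lambert: T = exp(−βL) ⇒ β = −ln(T)/L = −ln(0.829)/0.342 = 0.1875/0.342 = 0.5483 km⁻¹.

0.548 km⁻¹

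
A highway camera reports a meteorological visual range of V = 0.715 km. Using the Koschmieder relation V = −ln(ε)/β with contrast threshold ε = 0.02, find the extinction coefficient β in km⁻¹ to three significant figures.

β = −ln(0.02) / V = 3.912 / 0.715 = 5.4714 km⁻¹.

5.47 km⁻¹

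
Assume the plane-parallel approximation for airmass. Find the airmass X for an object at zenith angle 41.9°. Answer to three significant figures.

1.34

X = sec z = 1/cos 41.9° = 1/0.7443 = 1.3435.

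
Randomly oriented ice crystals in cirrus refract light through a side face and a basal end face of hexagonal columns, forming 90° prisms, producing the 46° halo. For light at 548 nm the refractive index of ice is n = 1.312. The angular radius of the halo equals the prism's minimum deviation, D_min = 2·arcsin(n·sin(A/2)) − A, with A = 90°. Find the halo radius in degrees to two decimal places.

n·sin(A/2) = 1.312 × sin 45° = 1.312 × 0.7071 = 0.9277.
D_min = 2·arcsin(0.9277) − 90° = 2 × 68.083° − 90° = 46.166°.

46.17°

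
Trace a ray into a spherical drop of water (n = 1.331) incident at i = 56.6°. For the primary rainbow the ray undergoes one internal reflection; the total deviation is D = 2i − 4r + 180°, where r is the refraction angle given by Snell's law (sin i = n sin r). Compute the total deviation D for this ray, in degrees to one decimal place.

sin r = sin 56.6° / 1.331 = 0.8348/1.331 = 0.6272; r = 38.85°.
D = 2·56.6° − 4·38.85° + 180° = 113.20° − 155.39° + 180° = 137.81°.

137.8°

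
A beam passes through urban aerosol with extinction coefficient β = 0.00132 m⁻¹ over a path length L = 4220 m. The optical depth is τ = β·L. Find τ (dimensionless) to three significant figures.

τ = β·L = 0.00132 × 4220 = 5.5704.

5.57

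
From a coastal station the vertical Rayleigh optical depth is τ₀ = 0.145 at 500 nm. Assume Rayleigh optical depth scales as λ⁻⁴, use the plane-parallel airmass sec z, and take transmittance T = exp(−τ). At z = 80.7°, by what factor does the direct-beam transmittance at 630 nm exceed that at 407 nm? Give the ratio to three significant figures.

Airmass: sec 80.7° = 6.1880.
τ(630 nm) = 0.145 × (500/630)⁴ × 6.1880 = 0.145 × 0.3968 × 6.1880 = 0.3560.
τ(407 nm) = 0.145 × (500/407)⁴ × 6.1880 = 0.145 × 2.2777 × 6.1880 = 2.0437.
T(630)/T(407) = exp(τ_B − τ_A) = exp(1.6877) = 5.4071.

5.41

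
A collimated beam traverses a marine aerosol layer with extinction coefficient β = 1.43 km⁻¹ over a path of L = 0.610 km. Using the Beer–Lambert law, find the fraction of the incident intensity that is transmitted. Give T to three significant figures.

τ = β·L = 1.43 × 0.610 = 0.8723.
T = exp(−0.8723) = 0.4180.

0.418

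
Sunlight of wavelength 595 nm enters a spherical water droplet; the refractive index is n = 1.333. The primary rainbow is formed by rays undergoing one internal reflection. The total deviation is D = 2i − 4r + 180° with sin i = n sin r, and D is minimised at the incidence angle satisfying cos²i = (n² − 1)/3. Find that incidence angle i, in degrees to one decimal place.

59.4°

cos²i = (1.333² − 1)/3 = (1.77689 − 1)/3 = 0.25896.
cos i = 0.50888, so i = 59.410°.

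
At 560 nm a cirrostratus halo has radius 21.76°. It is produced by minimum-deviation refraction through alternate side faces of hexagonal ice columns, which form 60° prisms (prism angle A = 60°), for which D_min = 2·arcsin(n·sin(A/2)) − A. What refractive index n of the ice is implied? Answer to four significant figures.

1.309

Rearranging: n = sin((D_min + A)/2) / sin(A/2).
(D_min + A)/2 = (21.76° + 60°)/2 = 40.880°.
n = sin 40.880° / sin 30° = 0.6545 / 0.5000 = 1.3090.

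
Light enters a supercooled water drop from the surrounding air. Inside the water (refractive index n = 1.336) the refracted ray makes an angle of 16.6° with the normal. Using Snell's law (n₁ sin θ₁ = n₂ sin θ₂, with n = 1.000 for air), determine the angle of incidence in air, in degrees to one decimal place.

22.4°

Snell: sin θ_i = n · sin θ_r = 1.336 × sin 16.6° = 1.336 × 0.2857 = 0.3817.
θ_i = arcsin(0.3817) = 22.44°.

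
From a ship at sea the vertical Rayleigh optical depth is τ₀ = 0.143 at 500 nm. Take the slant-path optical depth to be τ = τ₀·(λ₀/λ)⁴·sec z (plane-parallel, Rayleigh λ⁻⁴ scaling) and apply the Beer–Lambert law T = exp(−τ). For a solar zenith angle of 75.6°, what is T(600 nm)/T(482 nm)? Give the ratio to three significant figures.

1.47

Airmass: sec 75.6° = 4.0211.
τ(600 nm) = 0.143 × (500/600)⁴ × 4.0211 = 0.143 × 0.4823 × 4.0211 = 0.2773.
τ(482 nm) = 0.143 × (500/482)⁴ × 4.0211 = 0.143 × 1.1580 × 4.0211 = 0.6658.
T(600)/T(482) = exp(τ_B − τ_A) = exp(0.3885) = 1.4748.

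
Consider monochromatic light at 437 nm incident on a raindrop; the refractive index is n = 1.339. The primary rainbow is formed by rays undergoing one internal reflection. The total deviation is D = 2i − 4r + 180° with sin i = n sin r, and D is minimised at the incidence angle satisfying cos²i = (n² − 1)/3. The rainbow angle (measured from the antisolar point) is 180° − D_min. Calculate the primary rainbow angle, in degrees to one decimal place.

cos²i = (1.79292 − 1)/3 = 0.26431; i = arccos(0.51411) = 59.062°.
sin r = sin 59.062°/1.339 = 0.64057; r = 39.834°.
D_min = 2·59.062° − 4·39.834° + 180° = 138.786°.
Rainbow angle = 180° − D_min = 41.214°.

41.2°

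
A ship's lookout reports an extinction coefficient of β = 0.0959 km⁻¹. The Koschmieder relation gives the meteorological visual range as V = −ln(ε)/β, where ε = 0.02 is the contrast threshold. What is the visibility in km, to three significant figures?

40.8 km

V = −ln(0.02) / 0.0959 = 3.912 / 0.0959 = 40.7927 km.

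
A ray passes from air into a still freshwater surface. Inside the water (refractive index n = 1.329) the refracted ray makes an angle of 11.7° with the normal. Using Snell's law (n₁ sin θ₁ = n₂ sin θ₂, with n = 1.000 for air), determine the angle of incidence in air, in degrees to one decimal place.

Snell: sin θ_i = n · sin θ_r = 1.329 × sin 11.7° = 1.329 × 0.2028 = 0.2695.
θ_i = arcsin(0.2695) = 15.63°.

15.6°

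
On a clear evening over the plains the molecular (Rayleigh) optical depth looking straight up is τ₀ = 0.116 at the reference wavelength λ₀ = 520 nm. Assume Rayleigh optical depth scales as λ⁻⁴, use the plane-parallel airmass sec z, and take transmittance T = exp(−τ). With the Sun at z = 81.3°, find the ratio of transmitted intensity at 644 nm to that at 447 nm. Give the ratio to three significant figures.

2.94

Airmass: sec 81.3° = 6.6111.
τ(644 nm) = 0.116 × (520/644)⁴ × 6.6111 = 0.116 × 0.4251 × 6.6111 = 0.3260.
τ(447 nm) = 0.116 × (520/447)⁴ × 6.6111 = 0.116 × 1.8314 × 6.6111 = 1.4045.
T(644)/T(447) = exp(τ_B − τ_A) = exp(1.0785) = 2.9402.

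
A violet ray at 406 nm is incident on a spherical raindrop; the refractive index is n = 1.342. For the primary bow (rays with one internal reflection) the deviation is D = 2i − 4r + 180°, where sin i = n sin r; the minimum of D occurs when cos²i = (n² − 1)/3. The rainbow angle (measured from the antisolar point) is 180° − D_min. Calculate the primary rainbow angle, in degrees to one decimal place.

40.8°

cos²i = (1.80096 − 1)/3 = 0.26699; i = arccos(0.51671) = 58.888°.
sin r = sin 58.888°/1.342 = 0.63797; r = 39.641°.
D_min = 2·58.888° − 4·39.641° + 180° = 139.213°.
Rainbow angle = 180° − D_min = 40.787°.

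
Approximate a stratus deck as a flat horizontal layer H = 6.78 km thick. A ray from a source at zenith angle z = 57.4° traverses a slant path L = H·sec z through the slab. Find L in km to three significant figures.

sec z = 1/cos 57.4° = 1.8561.
L = 6.78 × 1.8561 = 12.584 km.

12.6 km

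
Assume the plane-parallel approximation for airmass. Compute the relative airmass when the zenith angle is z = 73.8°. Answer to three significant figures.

X = sec z = 1/cos 73.8° = 1/0.2790 = 3.5843.

3.58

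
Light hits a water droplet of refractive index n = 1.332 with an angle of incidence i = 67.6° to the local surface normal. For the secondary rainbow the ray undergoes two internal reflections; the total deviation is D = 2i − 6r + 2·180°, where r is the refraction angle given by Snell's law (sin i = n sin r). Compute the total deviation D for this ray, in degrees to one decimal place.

sin r = sin 67.6° / 1.332 = 0.9245/1.332 = 0.6941; r = 43.96°.
D = 2·67.6° − 6·43.96° + 2·180° = 135.20° − 263.73° + 360° = 231.47°.

231.5°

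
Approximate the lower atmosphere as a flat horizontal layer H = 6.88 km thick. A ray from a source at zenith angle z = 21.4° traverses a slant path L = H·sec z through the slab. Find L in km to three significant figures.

sec z = 1/cos 21.4° = 1.0740.
L = 6.88 × 1.0740 = 7.389 km.

7.39 km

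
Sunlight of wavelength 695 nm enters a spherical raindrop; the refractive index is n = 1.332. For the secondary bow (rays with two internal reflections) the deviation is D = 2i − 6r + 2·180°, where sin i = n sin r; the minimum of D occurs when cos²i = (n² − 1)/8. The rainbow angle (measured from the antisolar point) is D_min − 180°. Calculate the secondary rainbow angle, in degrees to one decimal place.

cos²i = (1.77422 − 1)/8 = 0.09678; i = arccos(0.31109) = 71.875°.
sin r = sin 71.875°/1.332 = 0.71350; r = 45.520°.
D_min = 2·71.875° − 6·45.520° + 360° = 230.628°.
Rainbow angle = D_min − 180° = 50.628°.

50.6°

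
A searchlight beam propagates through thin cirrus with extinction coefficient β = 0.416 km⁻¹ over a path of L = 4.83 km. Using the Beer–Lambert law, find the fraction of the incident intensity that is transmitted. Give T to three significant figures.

τ = β·L = 0.416 × 4.83 = 2.0093.
T = exp(−2.0093) = 0.1341.

0.134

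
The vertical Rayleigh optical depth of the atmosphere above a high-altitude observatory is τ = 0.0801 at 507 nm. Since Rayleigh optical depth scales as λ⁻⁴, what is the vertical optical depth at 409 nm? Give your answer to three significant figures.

τ(409 nm) = τ(507 nm) × (507/409)⁴ = 0.0801 × (1.2396)⁴ = 0.0801 × 2.3612 = 0.1891.

0.189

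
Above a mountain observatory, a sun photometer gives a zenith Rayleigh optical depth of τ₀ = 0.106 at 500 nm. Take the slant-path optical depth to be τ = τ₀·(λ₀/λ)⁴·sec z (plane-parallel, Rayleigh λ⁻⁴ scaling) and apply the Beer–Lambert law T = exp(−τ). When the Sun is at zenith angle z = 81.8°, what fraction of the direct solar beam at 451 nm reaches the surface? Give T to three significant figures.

0.325

sec 81.8° = 7.0112.
τ = 0.106 × (500/451)⁴ × 7.0112 = 0.106 × 1.5107 × 7.0112 = 1.1227.
T = exp(−1.1227) = 0.3254.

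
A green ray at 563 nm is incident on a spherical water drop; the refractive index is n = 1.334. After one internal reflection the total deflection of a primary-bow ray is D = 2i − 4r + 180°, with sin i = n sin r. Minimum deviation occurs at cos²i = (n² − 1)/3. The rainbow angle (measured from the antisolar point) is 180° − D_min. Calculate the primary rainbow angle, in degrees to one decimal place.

41.9°

cos²i = (1.77956 − 1)/3 = 0.25985; i = arccos(0.50976) = 59.352°.
sin r = sin 59.352°/1.334 = 0.64492; r = 40.159°.
D_min = 2·59.352° − 4·40.159° + 180° = 138.067°.
Rainbow angle = 180° − D_min = 41.933°.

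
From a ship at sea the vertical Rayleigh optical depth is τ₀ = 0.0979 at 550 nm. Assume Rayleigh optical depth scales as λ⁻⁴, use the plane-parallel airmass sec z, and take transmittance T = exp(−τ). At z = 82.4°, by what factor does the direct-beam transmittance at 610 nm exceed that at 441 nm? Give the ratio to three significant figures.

3.68

Airmass: sec 82.4° = 7.5611.
τ(610 nm) = 0.0979 × (550/610)⁴ × 7.5611 = 0.0979 × 0.6609 × 7.5611 = 0.4892.
τ(441 nm) = 0.0979 × (550/441)⁴ × 7.5611 = 0.0979 × 2.4193 × 7.5611 = 1.7909.
T(610)/T(441) = exp(τ_B − τ_A) = exp(1.3017) = 3.6754.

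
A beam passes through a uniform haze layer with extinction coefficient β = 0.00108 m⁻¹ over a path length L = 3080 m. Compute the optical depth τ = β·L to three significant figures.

3.33

τ = β·L = 0.00108 × 3080 = 3.3264.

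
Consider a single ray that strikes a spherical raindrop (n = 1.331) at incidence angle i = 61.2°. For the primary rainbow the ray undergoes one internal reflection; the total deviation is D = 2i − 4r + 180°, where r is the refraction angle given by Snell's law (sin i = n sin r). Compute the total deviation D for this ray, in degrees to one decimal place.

sin r = sin 61.2° / 1.331 = 0.8763/1.331 = 0.6584; r = 41.18°.
D = 2·61.2° − 4·41.18° + 180° = 122.40° − 164.71° + 180° = 137.69°.

137.7°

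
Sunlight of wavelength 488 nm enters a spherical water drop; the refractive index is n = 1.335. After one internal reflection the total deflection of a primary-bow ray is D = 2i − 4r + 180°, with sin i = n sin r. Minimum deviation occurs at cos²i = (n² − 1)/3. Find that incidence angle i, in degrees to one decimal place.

cos²i = (1.335² − 1)/3 = (1.78222 − 1)/3 = 0.26074.
cos i = 0.51063, so i = 59.294°.

59.3°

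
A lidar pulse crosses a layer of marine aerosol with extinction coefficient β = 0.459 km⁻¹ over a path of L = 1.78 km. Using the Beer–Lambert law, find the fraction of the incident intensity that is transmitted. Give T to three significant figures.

0.442

τ = β·L = 0.459 × 1.78 = 0.8170.
T = exp(−0.8170) = 0.4417.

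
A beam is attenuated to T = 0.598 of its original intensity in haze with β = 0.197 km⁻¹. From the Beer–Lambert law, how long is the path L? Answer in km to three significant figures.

2.61 km

Beer–Lambert: T = exp(−βL) ⇒ L = −ln(T)/β = −ln(0.598)/0.197 = 0.5142/0.197 = 2.61 km.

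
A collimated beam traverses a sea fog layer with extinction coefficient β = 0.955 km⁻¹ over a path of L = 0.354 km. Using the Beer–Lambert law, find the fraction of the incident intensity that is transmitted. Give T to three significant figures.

τ = β·L = 0.955 × 0.354 = 0.3381.
T = exp(−0.3381) = 0.7131.

0.713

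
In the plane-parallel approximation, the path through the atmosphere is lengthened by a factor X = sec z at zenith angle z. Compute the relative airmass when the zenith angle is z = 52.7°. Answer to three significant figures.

1.65

X = sec z = 1/cos 52.7° = 1/0.6060 = 1.6502.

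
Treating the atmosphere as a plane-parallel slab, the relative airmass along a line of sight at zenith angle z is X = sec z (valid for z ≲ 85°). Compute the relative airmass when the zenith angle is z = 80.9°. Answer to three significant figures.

X = sec z = 1/cos 80.9° = 1/0.1582 = 6.3228.

6.32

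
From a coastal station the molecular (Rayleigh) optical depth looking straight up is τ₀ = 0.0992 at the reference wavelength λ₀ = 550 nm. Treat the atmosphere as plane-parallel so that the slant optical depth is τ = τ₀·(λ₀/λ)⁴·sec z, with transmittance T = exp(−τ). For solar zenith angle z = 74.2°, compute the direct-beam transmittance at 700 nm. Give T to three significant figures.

0.870

sec 74.2° = 3.6727.
τ = 0.0992 × (550/700)⁴ × 3.6727 = 0.0992 × 0.3811 × 3.6727 = 0.1389.
T = exp(−0.1389) = 0.8704.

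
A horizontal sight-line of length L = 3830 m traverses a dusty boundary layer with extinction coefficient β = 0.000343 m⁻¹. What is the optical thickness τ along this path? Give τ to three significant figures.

1.31

τ = β·L = 0.000343 × 3830 = 1.3137.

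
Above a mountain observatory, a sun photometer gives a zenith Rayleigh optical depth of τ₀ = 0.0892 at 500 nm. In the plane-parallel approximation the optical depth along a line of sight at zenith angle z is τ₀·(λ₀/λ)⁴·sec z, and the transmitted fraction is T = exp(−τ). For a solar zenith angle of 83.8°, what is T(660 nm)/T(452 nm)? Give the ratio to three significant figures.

Airmass: sec 83.8° = 9.2593.
τ(660 nm) = 0.0892 × (500/660)⁴ × 9.2593 = 0.0892 × 0.3294 × 9.2593 = 0.2720.
τ(452 nm) = 0.0892 × (500/452)⁴ × 9.2593 = 0.0892 × 1.4974 × 9.2593 = 1.2367.
T(660)/T(452) = exp(τ_B − τ_A) = exp(0.9647) = 2.6239.

2.62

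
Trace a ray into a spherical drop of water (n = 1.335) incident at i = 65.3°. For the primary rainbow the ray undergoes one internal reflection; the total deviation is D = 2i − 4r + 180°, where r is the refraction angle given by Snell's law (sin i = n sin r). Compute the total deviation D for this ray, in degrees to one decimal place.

sin r = sin 65.3° / 1.335 = 0.9085/1.335 = 0.6805; r = 42.89°.
D = 2·65.3° − 4·42.89° + 180° = 130.60° − 171.54° + 180° = 139.06°.

139.1°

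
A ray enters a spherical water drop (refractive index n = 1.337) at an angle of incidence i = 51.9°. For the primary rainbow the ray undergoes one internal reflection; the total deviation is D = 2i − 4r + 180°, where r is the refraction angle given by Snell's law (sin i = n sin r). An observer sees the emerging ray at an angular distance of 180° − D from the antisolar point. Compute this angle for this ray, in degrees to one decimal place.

40.4°

sin r = sin 51.9° / 1.337 = 0.7869/1.337 = 0.5886; r = 36.06°.
D = 2·51.9° − 4·36.06° + 180° = 103.80° − 144.23° + 180° = 139.57°.
Angle from antisolar point = 180° − D = 40.43°.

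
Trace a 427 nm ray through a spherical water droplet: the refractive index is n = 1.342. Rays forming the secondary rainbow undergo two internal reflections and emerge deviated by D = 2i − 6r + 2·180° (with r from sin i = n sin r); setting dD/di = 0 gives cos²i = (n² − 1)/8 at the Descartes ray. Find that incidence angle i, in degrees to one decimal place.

cos²i = (1.342² − 1)/8 = (1.80096 − 1)/8 = 0.10012.
cos i = 0.31642, so i = 71.554°.

71.6°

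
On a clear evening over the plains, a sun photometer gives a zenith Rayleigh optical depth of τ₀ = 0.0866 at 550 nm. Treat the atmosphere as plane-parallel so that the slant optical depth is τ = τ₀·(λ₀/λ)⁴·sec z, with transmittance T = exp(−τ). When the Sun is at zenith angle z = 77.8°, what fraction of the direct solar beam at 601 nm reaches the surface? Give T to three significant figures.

sec 77.8° = 4.7321.
τ = 0.0866 × (550/601)⁴ × 4.7321 = 0.0866 × 0.7014 × 4.7321 = 0.2874.
T = exp(−0.2874) = 0.7502.

0.750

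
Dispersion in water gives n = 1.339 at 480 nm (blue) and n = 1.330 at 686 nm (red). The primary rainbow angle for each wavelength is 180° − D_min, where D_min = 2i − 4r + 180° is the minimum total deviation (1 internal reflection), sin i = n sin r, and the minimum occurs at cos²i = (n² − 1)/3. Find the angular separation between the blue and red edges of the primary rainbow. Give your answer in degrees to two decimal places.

At 480 nm (n = 1.339): cos²i = 0.26431 → i = 59.062°, r = 39.834°, D_min = 138.786°, rainbow angle = 41.214°.
At 686 nm (n = 1.330): cos²i = 0.25630 → i = 59.585°, r = 40.422°, D_min = 137.484°, rainbow angle = 42.516°.
Angular width = |41.214° − 42.516°| = 1.303°.

1.30°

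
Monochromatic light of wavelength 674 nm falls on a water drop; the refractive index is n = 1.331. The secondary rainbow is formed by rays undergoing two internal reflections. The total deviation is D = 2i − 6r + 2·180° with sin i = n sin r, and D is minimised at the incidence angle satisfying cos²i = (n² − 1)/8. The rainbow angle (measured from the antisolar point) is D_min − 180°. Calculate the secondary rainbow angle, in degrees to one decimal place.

50.4°

cos²i = (1.77156 − 1)/8 = 0.09645; i = arccos(0.31056) = 71.907°.
sin r = sin 71.907°/1.331 = 0.71417; r = 45.575°.
D_min = 2·71.907° − 6·45.575° + 360° = 230.365°.
Rainbow angle = D_min − 180° = 50.365°.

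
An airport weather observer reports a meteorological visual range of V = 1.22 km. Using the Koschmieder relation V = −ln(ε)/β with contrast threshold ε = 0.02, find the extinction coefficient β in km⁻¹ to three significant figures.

β = −ln(0.02) / V = 3.912 / 1.22 = 3.2066 km⁻¹.

3.21 km⁻¹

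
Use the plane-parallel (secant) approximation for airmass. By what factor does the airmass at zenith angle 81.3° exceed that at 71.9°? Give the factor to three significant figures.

X(81.3°)/X(71.9°) = sec 81.3° / sec 71.9° = cos 71.9° / cos 81.3° = 0.3107/0.1513 = 2.0539.

2.05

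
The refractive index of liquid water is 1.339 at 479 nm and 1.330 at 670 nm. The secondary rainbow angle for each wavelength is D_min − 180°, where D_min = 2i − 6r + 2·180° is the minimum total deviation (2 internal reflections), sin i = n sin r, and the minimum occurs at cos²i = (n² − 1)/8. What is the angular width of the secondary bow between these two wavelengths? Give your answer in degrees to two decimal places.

At 479 nm (n = 1.339): cos²i = 0.09912 → i = 71.650°, r = 45.141°, D_min = 232.451°, rainbow angle = 52.451°.
At 670 nm (n = 1.330): cos²i = 0.09611 → i = 71.940°, r = 45.630°, D_min = 230.101°, rainbow angle = 50.101°.
Angular width = |52.451° − 50.101°| = 2.350°.

2.35°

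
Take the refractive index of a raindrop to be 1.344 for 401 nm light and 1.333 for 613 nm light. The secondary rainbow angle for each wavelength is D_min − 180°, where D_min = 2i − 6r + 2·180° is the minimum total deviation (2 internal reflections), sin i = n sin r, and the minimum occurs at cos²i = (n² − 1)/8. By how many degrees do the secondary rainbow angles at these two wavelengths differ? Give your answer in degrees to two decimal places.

2.84°

At 401 nm (n = 1.344): cos²i = 0.10079 → i = 71.490°, r = 44.874°, D_min = 233.733°, rainbow angle = 53.733°.
At 613 nm (n = 1.333): cos²i = 0.09711 → i = 71.843°, r = 45.466°, D_min = 230.891°, rainbow angle = 50.891°.
Angular width = |53.733° − 50.891°| = 2.842°.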